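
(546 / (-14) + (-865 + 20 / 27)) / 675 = -24388 / 18225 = -1.34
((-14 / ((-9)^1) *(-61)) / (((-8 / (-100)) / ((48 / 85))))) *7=-239120 / 51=-4688.63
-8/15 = -0.53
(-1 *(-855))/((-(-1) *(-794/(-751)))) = 642105/794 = 808.70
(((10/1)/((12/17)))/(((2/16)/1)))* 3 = 340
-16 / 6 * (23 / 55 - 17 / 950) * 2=-33464 / 15675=-2.13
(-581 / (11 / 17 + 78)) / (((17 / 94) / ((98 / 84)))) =-27307 / 573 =-47.66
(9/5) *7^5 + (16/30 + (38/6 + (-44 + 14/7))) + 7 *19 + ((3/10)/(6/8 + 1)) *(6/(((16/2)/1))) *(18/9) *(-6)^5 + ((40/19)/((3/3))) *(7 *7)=28454.08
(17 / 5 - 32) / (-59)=143 / 295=0.48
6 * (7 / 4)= 21 / 2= 10.50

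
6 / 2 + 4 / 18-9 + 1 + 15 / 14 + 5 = 163 / 126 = 1.29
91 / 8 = 11.38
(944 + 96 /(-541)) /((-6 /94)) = -23998576 /1623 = -14786.55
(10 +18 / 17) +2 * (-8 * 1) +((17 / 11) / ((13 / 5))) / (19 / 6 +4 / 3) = -4.81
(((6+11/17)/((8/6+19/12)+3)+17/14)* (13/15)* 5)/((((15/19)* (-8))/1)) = -9757241/6083280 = -1.60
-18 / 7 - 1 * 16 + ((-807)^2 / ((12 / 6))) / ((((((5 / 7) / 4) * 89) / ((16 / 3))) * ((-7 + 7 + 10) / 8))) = 1361255326 / 15575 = 87400.02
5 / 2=2.50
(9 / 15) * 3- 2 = -1 / 5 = -0.20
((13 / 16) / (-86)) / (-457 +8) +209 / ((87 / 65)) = 8393140171 / 53750688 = 156.15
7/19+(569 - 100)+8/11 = 98250/209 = 470.10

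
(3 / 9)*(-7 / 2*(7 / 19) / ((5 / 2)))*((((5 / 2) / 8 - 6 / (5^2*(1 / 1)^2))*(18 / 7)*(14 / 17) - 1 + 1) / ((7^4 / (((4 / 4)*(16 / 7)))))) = -348 / 13848625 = -0.00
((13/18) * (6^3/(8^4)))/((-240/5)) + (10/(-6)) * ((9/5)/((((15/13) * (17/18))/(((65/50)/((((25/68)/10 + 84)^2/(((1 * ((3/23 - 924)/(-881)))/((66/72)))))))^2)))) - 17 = -29513786859680460936849412710738417/1736024069837522932859616806912000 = -17.00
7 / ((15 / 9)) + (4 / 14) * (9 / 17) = 2589 / 595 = 4.35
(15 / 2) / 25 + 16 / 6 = 2.97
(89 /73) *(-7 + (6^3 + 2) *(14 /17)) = 261037 /1241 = 210.34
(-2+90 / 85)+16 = 256 / 17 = 15.06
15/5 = 3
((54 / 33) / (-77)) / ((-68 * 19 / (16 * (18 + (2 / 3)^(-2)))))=1458 / 273581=0.01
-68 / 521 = -0.13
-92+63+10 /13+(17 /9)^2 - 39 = -67037 /1053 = -63.66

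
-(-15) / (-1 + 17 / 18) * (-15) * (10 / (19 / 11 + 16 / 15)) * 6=40095000 / 461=86973.97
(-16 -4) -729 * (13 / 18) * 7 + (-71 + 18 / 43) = -324743 / 86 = -3776.08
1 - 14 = -13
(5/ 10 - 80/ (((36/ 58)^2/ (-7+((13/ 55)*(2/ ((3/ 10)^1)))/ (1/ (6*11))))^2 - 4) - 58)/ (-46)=99821500323/ 122447964604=0.82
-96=-96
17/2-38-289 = -318.50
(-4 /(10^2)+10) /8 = 249 /200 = 1.24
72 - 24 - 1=47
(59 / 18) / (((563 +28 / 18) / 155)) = 9145 / 10162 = 0.90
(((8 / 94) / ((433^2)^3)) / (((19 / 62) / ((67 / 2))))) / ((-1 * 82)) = -4154 / 241302984675517330597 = -0.00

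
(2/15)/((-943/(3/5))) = -2/23575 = -0.00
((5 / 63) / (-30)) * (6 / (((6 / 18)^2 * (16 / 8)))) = -1 / 14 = -0.07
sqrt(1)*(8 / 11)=8 / 11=0.73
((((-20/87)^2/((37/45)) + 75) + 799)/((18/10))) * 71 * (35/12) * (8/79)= 225292237100/22124187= 10183.07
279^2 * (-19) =-1478979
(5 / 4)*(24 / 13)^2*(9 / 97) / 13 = 6480 / 213109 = 0.03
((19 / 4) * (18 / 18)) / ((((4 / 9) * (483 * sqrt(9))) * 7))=19 / 18032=0.00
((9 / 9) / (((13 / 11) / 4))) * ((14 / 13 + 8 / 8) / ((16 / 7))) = 2079 / 676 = 3.08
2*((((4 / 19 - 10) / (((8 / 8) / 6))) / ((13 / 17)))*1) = -37944 / 247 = -153.62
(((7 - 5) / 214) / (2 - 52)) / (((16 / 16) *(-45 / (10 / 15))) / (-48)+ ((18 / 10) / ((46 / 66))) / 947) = -348496 / 2626972515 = -0.00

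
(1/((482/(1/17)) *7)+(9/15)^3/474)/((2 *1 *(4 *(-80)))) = -133993/181251280000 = -0.00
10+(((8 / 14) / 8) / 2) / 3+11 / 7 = 11.58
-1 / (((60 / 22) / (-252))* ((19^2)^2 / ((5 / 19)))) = 462 / 2476099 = 0.00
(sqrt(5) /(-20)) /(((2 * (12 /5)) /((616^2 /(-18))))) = 5929 * sqrt(5) /27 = 491.02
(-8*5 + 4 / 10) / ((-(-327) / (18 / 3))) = -396 / 545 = -0.73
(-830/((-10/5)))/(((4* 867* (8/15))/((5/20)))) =2075/36992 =0.06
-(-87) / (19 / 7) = 609 / 19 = 32.05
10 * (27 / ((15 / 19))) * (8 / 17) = 2736 / 17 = 160.94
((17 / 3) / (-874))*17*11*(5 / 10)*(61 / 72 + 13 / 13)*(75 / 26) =-556325 / 172224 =-3.23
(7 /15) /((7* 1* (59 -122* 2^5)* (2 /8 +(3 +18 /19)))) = -76 /18398325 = -0.00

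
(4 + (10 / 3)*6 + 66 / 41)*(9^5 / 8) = 31000725 / 164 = 189028.81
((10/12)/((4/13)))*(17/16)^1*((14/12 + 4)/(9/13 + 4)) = 445315/140544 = 3.17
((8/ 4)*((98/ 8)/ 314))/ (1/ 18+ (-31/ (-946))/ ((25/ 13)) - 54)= -5214825/ 3604232672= -0.00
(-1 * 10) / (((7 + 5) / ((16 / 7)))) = -40 / 21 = -1.90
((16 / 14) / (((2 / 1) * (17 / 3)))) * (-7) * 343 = -4116 / 17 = -242.12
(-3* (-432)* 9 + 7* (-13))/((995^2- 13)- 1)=11573/990011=0.01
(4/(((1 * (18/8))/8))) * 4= 512/9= 56.89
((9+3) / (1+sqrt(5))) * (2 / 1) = -6+6 * sqrt(5) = 7.42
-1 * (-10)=10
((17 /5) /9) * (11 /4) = 187 /180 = 1.04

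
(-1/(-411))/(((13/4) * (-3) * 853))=-4/13672737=-0.00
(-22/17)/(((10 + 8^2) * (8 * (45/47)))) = -517/226440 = -0.00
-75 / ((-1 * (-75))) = -1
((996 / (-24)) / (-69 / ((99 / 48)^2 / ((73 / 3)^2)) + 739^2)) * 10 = -271161 / 350560031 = -0.00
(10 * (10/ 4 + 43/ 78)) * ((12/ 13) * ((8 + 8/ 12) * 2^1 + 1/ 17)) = 248360/ 507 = 489.86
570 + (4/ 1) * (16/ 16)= 574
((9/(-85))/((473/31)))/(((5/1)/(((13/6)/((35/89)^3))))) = -852307521/17237893750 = -0.05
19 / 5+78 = 409 / 5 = 81.80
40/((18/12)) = 80/3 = 26.67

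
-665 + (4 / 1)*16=-601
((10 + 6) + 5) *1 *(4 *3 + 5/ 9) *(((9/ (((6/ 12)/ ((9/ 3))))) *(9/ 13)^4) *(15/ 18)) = 77846265/ 28561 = 2725.61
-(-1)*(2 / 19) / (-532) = -1 / 5054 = -0.00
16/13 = 1.23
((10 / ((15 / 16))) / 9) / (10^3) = 4 / 3375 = 0.00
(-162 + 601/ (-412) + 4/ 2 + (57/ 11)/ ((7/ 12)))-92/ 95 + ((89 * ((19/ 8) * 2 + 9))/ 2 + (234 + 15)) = 707.33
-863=-863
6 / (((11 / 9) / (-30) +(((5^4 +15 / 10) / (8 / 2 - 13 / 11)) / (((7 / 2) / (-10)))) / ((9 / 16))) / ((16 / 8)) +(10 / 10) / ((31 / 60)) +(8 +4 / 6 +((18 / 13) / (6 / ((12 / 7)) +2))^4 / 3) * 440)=3818195564040 / 2068984558613969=0.00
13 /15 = 0.87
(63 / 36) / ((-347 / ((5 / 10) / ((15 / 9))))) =-21 / 13880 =-0.00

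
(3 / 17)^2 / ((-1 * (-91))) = 9 / 26299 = 0.00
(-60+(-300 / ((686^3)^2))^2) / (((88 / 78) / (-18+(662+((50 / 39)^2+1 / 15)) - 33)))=-903765537402886189027970753708322555817 / 27735589372922912655681853701042688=-32585.05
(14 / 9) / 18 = 7 / 81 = 0.09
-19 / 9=-2.11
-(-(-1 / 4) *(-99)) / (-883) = -99 / 3532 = -0.03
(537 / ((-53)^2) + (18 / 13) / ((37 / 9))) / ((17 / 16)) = 0.50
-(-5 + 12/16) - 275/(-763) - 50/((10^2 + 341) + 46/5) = 30910821/6870052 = 4.50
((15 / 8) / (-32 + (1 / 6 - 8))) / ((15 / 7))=-21 / 956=-0.02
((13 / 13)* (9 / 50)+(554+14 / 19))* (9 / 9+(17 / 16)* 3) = 35320457 / 15200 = 2323.71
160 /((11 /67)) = 10720 /11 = 974.55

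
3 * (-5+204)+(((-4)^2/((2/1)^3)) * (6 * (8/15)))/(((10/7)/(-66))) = 7533/25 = 301.32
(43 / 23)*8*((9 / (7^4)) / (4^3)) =0.00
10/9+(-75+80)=55/9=6.11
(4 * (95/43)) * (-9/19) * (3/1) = -540/43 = -12.56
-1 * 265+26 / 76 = -10057 / 38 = -264.66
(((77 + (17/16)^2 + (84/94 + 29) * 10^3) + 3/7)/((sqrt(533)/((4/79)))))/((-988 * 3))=-2524376425 * sqrt(533)/2627897196288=-0.02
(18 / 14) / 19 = 9 / 133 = 0.07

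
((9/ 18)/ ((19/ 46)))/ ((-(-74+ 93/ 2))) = 46/ 1045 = 0.04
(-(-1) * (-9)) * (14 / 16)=-63 / 8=-7.88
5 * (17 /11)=85 /11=7.73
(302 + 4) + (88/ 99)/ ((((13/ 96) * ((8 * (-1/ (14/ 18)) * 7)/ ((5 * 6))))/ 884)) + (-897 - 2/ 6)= -27082/ 9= -3009.11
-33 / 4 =-8.25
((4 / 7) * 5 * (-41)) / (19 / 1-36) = 820 / 119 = 6.89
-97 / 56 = -1.73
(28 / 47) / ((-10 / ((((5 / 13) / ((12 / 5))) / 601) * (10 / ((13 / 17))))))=-2975 / 14321229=-0.00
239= 239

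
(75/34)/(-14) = -75/476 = -0.16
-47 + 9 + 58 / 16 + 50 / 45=-2395 / 72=-33.26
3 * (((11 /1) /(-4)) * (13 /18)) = -143 /24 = -5.96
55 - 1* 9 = 46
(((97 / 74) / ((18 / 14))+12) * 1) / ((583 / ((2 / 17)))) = 8671 / 3300363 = 0.00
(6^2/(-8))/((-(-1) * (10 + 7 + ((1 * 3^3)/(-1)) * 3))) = 9/128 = 0.07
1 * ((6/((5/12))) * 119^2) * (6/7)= 873936/5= 174787.20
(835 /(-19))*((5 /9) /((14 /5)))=-20875 /2394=-8.72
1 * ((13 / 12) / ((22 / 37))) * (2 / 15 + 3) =22607 / 3960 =5.71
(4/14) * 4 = 8/7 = 1.14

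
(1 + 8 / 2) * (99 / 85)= 99 / 17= 5.82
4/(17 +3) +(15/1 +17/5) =93/5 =18.60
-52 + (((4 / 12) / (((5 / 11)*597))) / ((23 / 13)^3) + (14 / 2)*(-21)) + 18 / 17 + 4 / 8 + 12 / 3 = -716599403167 / 3704486490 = -193.44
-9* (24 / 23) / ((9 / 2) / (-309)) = 14832 / 23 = 644.87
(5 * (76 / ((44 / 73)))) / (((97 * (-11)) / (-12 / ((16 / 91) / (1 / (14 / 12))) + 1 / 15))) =2431411 / 70422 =34.53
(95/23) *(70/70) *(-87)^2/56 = 719055/1288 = 558.27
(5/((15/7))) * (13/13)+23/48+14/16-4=-5/16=-0.31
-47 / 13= -3.62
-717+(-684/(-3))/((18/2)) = -2075/3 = -691.67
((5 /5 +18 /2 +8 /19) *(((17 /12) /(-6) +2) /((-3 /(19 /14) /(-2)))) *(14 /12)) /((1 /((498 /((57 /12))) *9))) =347853 /19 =18308.05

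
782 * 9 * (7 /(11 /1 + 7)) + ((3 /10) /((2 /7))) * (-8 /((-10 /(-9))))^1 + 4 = 68336 /25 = 2733.44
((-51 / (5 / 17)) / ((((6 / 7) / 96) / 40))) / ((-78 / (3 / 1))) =388416 / 13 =29878.15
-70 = -70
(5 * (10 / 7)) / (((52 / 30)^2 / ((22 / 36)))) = 6875 / 4732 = 1.45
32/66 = 16/33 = 0.48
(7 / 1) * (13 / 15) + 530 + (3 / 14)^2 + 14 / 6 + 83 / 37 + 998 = 55792869 / 36260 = 1538.69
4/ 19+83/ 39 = 1733/ 741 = 2.34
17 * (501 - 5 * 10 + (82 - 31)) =8534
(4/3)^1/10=0.13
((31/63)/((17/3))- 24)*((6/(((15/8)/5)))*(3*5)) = -682960/119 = -5739.16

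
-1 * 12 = -12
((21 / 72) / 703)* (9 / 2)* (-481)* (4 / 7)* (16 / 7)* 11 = -1716 / 133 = -12.90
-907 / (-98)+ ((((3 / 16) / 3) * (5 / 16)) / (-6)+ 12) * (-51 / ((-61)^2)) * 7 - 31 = -2137387293 / 93352448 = -22.90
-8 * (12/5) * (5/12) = -8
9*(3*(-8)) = -216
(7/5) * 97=679/5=135.80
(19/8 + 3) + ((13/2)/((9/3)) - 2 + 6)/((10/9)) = 437/40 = 10.92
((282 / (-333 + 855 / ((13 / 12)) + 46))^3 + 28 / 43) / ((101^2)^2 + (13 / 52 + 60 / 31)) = 245804346820976 / 30884860670935125968773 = 0.00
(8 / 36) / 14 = 1 / 63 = 0.02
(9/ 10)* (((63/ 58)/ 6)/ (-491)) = -189/ 569560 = -0.00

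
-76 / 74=-38 / 37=-1.03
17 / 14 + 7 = 115 / 14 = 8.21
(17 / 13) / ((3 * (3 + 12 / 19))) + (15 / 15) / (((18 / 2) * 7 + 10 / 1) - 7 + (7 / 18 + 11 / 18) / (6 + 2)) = 8365 / 61893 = 0.14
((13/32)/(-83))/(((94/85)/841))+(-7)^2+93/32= 12029817/249664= 48.18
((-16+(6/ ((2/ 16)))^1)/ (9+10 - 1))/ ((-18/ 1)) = -0.10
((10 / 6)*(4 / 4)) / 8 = 5 / 24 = 0.21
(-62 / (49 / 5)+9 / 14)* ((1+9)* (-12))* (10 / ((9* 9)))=111400 / 1323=84.20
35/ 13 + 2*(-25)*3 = -1915/ 13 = -147.31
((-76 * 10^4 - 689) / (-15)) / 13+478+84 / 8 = 4389.47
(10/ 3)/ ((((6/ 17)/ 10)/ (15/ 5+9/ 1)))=1133.33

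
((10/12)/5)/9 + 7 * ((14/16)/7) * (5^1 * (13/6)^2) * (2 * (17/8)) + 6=322465/3456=93.31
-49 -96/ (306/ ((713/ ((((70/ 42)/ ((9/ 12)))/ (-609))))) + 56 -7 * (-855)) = -128573791465/ 2623104217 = -49.02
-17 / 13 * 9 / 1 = -153 / 13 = -11.77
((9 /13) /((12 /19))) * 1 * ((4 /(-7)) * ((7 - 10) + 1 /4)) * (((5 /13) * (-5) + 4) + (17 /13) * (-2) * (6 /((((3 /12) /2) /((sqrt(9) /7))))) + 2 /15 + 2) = -14147837 /165620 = -85.42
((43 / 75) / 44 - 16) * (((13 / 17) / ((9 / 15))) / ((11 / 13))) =-8915933 / 370260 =-24.08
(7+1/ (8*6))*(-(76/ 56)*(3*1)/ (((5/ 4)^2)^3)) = -819584/ 109375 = -7.49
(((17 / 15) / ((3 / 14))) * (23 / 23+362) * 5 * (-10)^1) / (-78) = 143990 / 117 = 1230.68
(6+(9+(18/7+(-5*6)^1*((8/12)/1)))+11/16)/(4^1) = -195/448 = -0.44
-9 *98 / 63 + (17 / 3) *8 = 94 / 3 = 31.33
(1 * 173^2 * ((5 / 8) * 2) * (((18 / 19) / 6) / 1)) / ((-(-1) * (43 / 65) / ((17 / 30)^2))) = 2867.28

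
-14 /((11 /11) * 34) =-7 /17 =-0.41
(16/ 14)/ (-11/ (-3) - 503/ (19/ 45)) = -57/ 59234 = -0.00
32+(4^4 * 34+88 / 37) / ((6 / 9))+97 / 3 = 1456753 / 111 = 13123.90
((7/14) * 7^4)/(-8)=-2401/16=-150.06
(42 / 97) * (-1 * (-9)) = 378 / 97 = 3.90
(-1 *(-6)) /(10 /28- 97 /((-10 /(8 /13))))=1820 /1919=0.95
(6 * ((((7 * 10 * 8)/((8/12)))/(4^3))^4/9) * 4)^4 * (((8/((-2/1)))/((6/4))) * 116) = -26050766692623923044281005859375/2147483648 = -12130833553440833019223.53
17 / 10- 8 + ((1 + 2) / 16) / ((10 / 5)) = -993 / 160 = -6.21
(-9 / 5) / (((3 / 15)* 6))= -3 / 2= -1.50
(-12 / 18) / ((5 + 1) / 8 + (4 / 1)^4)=-8 / 3081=-0.00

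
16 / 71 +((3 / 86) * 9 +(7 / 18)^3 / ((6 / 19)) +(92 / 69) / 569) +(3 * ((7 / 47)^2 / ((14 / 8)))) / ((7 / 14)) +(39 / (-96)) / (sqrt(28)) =107951663082913 / 134277594416496 - 13 * sqrt(7) / 448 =0.73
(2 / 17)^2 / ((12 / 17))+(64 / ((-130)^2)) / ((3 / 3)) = 5041 / 215475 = 0.02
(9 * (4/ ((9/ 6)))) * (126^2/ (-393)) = -127008/ 131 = -969.53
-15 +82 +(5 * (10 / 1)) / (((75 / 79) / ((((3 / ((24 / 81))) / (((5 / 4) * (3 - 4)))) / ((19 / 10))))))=-2993 / 19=-157.53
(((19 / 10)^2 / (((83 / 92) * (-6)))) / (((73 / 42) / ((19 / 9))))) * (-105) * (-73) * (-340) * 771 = 135091105268 / 83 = 1627603677.93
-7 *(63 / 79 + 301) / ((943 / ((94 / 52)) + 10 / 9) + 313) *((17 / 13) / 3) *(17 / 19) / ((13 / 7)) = -3661949634 / 6898450403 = -0.53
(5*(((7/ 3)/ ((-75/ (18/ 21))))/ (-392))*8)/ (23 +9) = 1/ 11760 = 0.00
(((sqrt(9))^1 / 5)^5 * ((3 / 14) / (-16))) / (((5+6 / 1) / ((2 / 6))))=-243 / 7700000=-0.00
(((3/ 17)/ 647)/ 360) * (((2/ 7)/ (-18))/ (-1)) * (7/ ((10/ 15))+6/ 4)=1/ 6929370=0.00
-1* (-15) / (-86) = -15 / 86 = -0.17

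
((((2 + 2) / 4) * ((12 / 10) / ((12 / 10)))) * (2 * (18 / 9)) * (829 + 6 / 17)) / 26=28198 / 221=127.59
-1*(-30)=30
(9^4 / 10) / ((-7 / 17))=-111537 / 70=-1593.39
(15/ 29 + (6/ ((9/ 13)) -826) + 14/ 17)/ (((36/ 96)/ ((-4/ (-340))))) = -9654824/ 377145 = -25.60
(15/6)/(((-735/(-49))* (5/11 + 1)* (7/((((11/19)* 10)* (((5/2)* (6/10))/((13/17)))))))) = 10285/55328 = 0.19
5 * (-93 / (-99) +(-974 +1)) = -160390 / 33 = -4860.30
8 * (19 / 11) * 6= 912 / 11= 82.91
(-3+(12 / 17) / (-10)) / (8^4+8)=-29 / 38760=-0.00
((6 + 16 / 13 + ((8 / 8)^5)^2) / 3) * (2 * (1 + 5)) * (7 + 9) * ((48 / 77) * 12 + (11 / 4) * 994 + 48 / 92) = 1444139.04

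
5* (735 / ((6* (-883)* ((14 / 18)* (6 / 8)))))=-1050 / 883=-1.19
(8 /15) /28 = 2 /105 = 0.02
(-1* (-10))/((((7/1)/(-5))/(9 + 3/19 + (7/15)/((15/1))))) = -78566/1197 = -65.64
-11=-11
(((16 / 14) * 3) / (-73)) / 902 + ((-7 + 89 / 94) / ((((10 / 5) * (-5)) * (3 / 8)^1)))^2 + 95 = 11180214630859 / 114544878525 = 97.61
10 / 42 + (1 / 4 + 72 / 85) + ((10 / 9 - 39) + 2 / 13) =-10135913 / 278460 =-36.40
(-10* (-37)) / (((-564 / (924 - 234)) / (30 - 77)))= 21275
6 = 6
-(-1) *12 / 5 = 12 / 5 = 2.40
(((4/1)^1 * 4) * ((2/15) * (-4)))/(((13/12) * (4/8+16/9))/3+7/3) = -27648/10225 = -2.70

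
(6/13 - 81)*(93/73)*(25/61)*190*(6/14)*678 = -940749916500/405223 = -2321561.01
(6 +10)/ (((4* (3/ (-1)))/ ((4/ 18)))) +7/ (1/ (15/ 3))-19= 424/ 27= 15.70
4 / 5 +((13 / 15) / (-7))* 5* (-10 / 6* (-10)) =-2998 / 315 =-9.52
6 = 6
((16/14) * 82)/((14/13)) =4264/49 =87.02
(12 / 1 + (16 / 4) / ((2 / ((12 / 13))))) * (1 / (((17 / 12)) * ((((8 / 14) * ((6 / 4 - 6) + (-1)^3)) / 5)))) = -37800 / 2431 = -15.55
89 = 89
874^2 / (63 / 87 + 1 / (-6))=132914424 / 97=1370251.79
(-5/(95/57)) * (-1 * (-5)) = -15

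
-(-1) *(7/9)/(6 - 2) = 0.19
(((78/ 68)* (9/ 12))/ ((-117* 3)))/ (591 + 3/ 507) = -169/ 40751040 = -0.00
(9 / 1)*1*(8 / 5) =72 / 5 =14.40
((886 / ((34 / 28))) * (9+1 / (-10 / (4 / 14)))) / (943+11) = 6.86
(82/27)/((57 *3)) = 82/4617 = 0.02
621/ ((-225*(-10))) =0.28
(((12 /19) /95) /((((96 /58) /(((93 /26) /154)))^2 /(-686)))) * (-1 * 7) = 118805547 /18898147840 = 0.01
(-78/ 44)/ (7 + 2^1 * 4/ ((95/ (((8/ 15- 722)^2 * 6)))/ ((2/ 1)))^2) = -1979859375/ 38624490971444508746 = -0.00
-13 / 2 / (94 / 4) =-13 / 47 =-0.28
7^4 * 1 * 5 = 12005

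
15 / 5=3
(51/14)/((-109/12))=-306/763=-0.40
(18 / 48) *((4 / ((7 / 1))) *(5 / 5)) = 3 / 14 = 0.21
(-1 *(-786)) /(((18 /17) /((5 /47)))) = 11135 /141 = 78.97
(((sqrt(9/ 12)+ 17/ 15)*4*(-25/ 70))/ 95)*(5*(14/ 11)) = -68/ 627 - 10*sqrt(3)/ 209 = -0.19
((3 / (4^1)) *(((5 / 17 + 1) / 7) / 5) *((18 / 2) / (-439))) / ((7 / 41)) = -12177 / 3656870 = -0.00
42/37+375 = 13917/37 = 376.14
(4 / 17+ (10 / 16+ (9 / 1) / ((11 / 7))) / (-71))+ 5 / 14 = 373963 / 743512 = 0.50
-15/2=-7.50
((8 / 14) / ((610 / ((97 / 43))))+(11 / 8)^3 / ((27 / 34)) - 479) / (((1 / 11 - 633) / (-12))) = -3320611667747 / 368148332160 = -9.02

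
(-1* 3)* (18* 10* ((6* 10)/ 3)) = -10800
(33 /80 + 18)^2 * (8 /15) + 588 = 3075243 /4000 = 768.81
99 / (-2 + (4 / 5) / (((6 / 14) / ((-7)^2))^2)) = 4455 / 470506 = 0.01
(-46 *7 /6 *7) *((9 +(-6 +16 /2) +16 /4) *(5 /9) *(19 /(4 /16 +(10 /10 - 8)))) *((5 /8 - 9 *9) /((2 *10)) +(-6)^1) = -171625195 /1944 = -88284.57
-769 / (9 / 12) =-3076 / 3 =-1025.33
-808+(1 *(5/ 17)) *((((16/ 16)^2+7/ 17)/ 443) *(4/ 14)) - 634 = -1292304298/ 896189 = -1442.00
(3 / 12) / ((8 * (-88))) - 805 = -2266881 / 2816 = -805.00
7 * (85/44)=595/44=13.52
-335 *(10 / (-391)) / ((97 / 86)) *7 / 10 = 201670 / 37927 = 5.32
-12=-12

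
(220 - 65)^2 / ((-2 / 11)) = -264275 / 2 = -132137.50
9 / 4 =2.25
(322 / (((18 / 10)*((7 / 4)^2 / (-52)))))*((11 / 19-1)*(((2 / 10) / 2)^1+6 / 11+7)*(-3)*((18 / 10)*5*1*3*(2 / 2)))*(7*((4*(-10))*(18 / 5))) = 166856122368 / 209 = 798354652.48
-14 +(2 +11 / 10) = -10.90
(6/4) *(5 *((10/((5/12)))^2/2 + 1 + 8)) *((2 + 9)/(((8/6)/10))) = 735075/4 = 183768.75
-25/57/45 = -0.01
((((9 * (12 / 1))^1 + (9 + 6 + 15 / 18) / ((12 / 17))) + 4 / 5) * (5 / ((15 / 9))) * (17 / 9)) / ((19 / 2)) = 803131 / 10260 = 78.28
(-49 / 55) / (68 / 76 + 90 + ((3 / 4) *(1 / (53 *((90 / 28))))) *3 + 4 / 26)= -1282918 / 131129889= -0.01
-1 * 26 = -26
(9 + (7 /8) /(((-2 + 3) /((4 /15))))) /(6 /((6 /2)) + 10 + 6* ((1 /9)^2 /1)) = 2493 /3260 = 0.76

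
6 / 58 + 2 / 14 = 50 / 203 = 0.25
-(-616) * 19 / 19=616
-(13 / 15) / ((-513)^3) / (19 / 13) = 169 / 38476623645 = 0.00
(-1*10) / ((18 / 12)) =-20 / 3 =-6.67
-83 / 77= -1.08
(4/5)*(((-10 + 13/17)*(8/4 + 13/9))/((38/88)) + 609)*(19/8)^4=2134815737/156672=13626.02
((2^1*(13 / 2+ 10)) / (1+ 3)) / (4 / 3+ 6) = 9 / 8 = 1.12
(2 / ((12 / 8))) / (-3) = -4 / 9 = -0.44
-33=-33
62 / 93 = 2 / 3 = 0.67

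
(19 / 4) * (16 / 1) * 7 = 532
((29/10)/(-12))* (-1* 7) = 203/120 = 1.69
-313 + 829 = 516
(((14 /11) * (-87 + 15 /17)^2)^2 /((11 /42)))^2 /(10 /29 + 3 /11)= 41470315095337244990537672819736576 /221320184191206727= 187377013293597747.79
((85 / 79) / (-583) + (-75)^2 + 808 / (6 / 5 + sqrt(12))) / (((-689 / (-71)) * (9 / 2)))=717100 * sqrt(3) / 204633 + 36187517140 / 285599457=132.78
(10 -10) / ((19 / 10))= 0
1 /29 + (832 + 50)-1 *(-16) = 898.03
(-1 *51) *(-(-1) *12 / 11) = -612 / 11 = -55.64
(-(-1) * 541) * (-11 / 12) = -5951 / 12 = -495.92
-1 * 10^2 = -100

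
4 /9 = 0.44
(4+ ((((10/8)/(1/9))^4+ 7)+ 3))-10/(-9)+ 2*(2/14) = 258587695/16128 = 16033.46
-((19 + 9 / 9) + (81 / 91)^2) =-172181 / 8281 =-20.79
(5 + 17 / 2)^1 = 27 / 2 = 13.50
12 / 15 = 4 / 5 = 0.80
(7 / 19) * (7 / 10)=49 / 190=0.26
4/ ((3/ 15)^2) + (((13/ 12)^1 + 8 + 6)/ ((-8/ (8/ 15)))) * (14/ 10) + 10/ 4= 90983/ 900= 101.09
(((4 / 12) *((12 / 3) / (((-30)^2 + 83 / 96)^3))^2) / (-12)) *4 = -1391569403904 / 418393066035180297523152104569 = -0.00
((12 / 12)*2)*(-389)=-778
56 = 56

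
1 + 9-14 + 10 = 6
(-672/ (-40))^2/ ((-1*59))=-7056/ 1475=-4.78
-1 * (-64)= 64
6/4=1.50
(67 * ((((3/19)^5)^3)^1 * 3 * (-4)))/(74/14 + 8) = -26918549532/470614937926118747269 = -0.00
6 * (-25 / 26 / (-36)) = 25 / 156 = 0.16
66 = 66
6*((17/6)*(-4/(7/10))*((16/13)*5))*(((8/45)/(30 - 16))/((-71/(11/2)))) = 239360/407043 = 0.59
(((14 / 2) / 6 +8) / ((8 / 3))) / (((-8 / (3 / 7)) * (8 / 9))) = -1485 / 7168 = -0.21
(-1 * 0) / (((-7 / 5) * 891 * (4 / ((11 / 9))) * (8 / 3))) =0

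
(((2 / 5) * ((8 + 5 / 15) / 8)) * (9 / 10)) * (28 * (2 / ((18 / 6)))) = 7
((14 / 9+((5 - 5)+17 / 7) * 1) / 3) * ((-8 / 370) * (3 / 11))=-1004 / 128205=-0.01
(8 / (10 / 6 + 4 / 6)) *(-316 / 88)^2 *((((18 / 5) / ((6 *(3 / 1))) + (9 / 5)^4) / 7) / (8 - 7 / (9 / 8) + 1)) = 2253275604 / 92640625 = 24.32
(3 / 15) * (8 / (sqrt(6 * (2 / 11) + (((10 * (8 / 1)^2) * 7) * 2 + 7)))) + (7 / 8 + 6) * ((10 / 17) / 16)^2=1375 / 147968 + 8 * sqrt(120571) / 164415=0.03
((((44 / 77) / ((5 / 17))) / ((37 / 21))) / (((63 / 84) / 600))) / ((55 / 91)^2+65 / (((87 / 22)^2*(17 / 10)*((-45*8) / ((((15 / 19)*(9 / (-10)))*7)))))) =88107463551744 / 39858108697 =2210.53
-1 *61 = -61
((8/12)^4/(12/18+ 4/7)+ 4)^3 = 71.97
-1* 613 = -613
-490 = -490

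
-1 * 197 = -197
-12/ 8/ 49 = -3/ 98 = -0.03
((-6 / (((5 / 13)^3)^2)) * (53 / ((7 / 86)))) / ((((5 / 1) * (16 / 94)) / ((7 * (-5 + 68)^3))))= -387833393285680797 / 156250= -2482133717028.36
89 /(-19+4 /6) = -267 /55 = -4.85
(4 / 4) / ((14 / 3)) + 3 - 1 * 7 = -53 / 14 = -3.79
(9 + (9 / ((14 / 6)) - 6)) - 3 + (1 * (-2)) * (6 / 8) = 33 / 14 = 2.36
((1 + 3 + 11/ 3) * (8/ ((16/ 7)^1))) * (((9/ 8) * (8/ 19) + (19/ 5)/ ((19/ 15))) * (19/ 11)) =161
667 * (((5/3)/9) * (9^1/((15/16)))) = 10672/9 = 1185.78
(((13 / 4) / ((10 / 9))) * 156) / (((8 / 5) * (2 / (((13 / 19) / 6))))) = 19773 / 1216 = 16.26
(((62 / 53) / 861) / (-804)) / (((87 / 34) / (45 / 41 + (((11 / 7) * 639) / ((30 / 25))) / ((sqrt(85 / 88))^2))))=-43731979 / 76340495259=-0.00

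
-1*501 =-501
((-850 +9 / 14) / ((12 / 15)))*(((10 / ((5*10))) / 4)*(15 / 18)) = -59455 / 1344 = -44.24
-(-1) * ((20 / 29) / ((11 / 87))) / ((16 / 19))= 6.48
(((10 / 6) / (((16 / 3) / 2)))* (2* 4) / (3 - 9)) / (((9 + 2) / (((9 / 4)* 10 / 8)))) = -75 / 352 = -0.21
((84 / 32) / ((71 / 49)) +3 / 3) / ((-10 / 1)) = -1597 / 5680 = -0.28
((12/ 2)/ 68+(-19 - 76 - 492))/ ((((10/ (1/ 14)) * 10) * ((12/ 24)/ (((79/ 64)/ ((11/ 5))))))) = -315289/ 670208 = -0.47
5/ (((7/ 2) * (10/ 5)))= 5/ 7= 0.71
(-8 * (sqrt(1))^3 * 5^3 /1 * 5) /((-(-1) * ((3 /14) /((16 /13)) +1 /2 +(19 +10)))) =-1120000 /6647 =-168.50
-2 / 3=-0.67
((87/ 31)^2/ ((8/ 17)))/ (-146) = -128673/ 1122448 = -0.11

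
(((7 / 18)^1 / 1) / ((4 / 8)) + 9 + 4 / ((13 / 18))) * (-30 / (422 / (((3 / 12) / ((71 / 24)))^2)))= -107520 / 13827463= -0.01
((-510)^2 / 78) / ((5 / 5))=3334.62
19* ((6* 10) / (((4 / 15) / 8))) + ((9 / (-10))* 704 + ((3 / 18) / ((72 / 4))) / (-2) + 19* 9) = 36436387 / 1080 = 33737.40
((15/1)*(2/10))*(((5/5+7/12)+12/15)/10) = 143/200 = 0.72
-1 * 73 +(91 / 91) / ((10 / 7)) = -723 / 10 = -72.30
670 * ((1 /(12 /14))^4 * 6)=804335 /108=7447.55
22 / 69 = 0.32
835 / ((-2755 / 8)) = -1336 / 551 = -2.42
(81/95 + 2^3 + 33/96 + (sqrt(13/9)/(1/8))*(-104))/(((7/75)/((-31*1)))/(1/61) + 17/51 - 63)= -4333335/29615072 + 644800*sqrt(13)/146127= 15.76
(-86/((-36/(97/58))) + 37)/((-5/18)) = -42799/290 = -147.58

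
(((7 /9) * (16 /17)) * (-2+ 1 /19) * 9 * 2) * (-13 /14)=7696 /323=23.83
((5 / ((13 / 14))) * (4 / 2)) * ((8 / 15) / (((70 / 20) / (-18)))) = -384 / 13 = -29.54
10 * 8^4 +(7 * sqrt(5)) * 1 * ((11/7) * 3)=33 * sqrt(5) +40960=41033.79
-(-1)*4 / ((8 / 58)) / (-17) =-29 / 17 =-1.71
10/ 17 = 0.59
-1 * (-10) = 10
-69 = -69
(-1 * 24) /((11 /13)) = -312 /11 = -28.36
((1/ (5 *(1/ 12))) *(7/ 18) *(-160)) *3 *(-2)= 896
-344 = -344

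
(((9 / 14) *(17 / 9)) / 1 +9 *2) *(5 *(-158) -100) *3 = -359115 / 7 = -51302.14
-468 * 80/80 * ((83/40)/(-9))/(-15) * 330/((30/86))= -510367/75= -6804.89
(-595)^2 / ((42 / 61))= 3085075 / 6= 514179.17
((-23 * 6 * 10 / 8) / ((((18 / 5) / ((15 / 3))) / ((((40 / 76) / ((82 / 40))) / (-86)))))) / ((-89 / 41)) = -71875 / 218139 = -0.33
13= 13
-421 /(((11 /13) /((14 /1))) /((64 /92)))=-1225952 /253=-4845.66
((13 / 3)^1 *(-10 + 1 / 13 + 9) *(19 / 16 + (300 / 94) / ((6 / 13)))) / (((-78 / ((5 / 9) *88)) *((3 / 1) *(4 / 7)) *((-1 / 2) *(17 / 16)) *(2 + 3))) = -417032 / 93483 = -4.46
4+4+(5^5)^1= 3133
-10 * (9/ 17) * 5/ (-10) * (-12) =-540/ 17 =-31.76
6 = 6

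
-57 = -57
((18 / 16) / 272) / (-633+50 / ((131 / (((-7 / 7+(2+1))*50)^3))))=1179 / 108619559552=0.00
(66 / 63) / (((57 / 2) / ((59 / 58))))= 0.04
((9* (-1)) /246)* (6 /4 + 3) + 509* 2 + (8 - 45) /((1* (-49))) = 8185393 /8036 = 1018.59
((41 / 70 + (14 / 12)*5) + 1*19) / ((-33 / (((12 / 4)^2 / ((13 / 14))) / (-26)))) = 2669 / 9295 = 0.29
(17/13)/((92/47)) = 799/1196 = 0.67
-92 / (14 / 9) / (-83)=414 / 581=0.71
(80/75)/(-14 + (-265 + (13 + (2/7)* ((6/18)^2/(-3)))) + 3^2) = -1008/242875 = -0.00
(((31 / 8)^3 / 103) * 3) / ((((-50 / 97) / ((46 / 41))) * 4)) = -199391163 / 216217600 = -0.92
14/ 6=7/ 3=2.33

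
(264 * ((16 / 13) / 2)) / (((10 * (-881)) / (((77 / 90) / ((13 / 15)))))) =-0.02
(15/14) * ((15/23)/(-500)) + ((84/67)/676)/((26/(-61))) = -0.01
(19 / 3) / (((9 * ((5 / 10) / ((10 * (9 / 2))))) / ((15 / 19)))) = 50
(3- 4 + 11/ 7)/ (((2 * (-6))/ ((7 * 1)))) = -1/ 3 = -0.33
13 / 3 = 4.33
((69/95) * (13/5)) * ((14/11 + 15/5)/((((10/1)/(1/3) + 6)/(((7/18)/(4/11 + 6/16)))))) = 7567/64125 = 0.12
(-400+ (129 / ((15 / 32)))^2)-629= 1867651 / 25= 74706.04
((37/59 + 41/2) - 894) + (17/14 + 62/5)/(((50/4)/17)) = -88212407/103250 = -854.36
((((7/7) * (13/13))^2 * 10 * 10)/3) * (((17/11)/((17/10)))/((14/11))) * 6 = 1000/7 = 142.86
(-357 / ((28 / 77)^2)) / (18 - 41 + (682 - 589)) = -6171 / 160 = -38.57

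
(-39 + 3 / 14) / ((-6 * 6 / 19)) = 3439 / 168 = 20.47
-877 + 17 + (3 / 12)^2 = -13759 / 16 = -859.94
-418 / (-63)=418 / 63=6.63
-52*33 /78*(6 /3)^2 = -88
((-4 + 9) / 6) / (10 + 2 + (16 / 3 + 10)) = 5 / 164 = 0.03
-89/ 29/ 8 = -89/ 232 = -0.38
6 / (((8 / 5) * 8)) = 0.47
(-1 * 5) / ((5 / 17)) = -17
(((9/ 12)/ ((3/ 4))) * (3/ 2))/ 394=3/ 788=0.00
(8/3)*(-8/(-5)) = 64/15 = 4.27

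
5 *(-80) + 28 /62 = -12386 /31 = -399.55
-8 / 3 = -2.67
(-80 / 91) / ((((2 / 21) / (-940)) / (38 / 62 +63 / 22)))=133724400 / 4433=30165.67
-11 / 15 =-0.73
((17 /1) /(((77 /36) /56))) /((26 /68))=166464 /143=1164.08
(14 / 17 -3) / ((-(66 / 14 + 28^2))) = 259 / 93857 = 0.00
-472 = -472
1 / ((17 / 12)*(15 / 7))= 28 / 85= 0.33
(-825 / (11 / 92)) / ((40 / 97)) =-16732.50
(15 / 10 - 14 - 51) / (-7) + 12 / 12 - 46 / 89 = 9.55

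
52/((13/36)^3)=186624/169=1104.28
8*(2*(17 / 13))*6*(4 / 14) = 3264 / 91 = 35.87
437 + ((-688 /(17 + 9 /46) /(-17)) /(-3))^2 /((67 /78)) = 15908886730637 /36345183609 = 437.72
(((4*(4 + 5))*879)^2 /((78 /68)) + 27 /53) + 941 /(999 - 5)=597864365200699 /684866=872965463.61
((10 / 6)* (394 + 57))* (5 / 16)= 11275 / 48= 234.90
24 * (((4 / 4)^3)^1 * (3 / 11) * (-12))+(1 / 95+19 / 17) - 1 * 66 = -2547808 / 17765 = -143.42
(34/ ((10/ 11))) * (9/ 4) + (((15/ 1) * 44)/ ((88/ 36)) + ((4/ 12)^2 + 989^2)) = 978475.26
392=392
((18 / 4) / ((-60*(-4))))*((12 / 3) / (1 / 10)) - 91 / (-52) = 5 / 2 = 2.50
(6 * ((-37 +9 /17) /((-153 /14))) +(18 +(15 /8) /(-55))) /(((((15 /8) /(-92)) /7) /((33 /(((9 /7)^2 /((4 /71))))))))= -365848525168 /24930585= -14674.69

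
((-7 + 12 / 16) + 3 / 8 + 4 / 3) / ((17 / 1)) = -109 / 408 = -0.27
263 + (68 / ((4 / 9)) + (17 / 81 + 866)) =103859 / 81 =1282.21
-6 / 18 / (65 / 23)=-23 / 195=-0.12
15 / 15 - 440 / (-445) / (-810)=36001 / 36045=1.00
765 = 765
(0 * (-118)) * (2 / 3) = 0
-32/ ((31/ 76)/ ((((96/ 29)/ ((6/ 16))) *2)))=-1245184/ 899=-1385.08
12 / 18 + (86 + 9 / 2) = 547 / 6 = 91.17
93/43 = 2.16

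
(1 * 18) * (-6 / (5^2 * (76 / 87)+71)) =-1.16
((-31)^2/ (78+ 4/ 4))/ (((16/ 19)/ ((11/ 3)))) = 200849/ 3792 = 52.97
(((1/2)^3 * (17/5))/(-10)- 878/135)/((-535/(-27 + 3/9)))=-70699/216675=-0.33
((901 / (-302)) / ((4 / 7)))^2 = 27.26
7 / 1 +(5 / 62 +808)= 50535 / 62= 815.08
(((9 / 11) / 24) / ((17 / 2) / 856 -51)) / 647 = -642 / 621278515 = -0.00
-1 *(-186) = 186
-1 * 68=-68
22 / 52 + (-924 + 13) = -23675 / 26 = -910.58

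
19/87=0.22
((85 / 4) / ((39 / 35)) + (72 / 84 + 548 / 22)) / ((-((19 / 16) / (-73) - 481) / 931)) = 2988036292 / 34431969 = 86.78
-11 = -11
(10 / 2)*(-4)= -20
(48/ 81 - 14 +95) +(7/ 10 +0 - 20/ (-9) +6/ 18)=22909/ 270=84.85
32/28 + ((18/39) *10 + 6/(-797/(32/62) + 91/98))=30169876/5242965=5.75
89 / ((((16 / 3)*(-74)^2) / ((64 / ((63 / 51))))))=1513 / 9583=0.16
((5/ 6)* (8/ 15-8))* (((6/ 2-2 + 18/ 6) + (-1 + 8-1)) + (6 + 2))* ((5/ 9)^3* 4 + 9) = -790832/ 729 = -1084.82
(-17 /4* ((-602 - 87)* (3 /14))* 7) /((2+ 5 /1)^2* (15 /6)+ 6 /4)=35139 /992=35.42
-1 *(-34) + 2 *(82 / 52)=483 / 13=37.15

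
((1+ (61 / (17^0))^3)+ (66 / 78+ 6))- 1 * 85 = 2949750 / 13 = 226903.85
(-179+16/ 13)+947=769.23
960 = 960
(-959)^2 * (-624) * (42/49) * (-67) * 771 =25409972506464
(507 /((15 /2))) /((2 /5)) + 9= 178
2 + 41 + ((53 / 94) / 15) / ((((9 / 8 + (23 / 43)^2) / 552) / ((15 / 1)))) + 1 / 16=263.62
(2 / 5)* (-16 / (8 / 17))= -13.60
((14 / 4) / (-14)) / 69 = -0.00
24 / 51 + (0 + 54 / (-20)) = -379 / 170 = -2.23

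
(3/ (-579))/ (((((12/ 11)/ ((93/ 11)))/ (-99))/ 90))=138105/ 386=357.78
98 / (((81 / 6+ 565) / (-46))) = -9016 / 1157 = -7.79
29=29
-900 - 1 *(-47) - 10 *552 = -6373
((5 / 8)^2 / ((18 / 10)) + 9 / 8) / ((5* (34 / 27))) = 2319 / 10880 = 0.21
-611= -611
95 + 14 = 109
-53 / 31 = -1.71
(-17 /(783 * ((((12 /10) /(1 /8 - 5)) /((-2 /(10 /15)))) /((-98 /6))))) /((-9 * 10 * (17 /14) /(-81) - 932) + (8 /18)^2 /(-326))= -185338335 /39909444112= -0.00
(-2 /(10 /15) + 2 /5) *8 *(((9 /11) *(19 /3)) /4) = -26.95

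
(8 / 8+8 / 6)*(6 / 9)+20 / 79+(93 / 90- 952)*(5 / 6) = -749549 / 948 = -790.66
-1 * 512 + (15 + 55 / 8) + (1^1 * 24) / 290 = -568449 / 1160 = -490.04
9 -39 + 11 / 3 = -79 / 3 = -26.33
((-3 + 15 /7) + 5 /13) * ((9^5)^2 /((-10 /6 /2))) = 899590375458 /455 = 1977121704.30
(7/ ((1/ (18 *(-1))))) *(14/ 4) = -441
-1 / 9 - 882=-7939 / 9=-882.11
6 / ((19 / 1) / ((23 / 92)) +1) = 6 / 77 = 0.08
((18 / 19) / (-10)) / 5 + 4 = 1891 / 475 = 3.98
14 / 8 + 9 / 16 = 37 / 16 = 2.31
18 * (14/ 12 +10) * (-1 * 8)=-1608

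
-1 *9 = -9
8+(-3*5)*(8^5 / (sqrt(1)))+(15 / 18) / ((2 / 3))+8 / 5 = -9830183 / 20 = -491509.15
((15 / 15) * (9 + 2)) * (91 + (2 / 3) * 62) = 1455.67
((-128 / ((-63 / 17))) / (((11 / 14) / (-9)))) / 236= -1088 / 649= -1.68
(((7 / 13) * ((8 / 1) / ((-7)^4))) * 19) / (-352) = -19 / 196196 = -0.00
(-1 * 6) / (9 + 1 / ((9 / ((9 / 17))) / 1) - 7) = -102 / 35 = -2.91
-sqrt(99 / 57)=-sqrt(627) / 19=-1.32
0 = 0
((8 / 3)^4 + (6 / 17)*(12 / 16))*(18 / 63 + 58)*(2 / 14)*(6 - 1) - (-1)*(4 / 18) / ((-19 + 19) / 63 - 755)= 43140694 / 20385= 2116.30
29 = 29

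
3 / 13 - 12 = -153 / 13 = -11.77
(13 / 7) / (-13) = -1 / 7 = -0.14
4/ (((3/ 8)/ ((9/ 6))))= 16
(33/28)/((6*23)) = 11/1288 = 0.01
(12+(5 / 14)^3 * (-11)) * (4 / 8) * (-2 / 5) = -2.30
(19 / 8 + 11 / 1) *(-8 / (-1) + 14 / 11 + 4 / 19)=106037 / 836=126.84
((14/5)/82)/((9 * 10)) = 7/18450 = 0.00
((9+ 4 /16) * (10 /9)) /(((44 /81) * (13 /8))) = 1665 /143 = 11.64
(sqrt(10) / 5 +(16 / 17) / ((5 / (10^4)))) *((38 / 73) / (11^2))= 38 *sqrt(10) / 44165 +1216000 / 150161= 8.10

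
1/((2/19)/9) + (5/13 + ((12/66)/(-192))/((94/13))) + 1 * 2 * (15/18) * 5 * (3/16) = 112844387/1290432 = 87.45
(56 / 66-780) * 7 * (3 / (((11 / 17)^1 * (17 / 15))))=-2699760 / 121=-22312.07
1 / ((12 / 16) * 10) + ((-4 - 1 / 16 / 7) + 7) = 5249 / 1680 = 3.12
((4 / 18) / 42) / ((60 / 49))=7 / 1620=0.00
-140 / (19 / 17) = -2380 / 19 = -125.26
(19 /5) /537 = 0.01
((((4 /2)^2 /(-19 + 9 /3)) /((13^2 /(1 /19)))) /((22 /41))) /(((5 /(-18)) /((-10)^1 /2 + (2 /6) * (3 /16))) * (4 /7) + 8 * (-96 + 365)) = -204057 /3026490905152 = -0.00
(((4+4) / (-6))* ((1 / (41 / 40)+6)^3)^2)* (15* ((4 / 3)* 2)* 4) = -350248410269655040 / 14250312723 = -24578296.43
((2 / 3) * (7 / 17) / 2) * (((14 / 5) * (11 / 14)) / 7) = 11 / 255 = 0.04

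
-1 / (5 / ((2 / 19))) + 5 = 473 / 95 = 4.98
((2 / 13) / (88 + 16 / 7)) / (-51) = -7 / 209508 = -0.00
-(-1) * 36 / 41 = 36 / 41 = 0.88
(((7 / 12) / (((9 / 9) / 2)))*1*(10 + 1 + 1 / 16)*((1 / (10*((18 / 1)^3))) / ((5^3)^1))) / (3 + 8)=413 / 2566080000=0.00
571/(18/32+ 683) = 9136/10937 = 0.84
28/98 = 2/7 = 0.29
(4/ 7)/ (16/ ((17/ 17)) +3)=4/ 133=0.03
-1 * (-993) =993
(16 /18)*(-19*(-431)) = 65512 /9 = 7279.11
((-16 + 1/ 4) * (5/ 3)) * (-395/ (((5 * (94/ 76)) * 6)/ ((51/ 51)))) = 52535/ 188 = 279.44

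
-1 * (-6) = 6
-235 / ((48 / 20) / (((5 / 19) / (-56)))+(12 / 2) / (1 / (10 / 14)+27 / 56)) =3096125 / 6686736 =0.46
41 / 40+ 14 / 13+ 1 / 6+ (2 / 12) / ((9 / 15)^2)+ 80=1161551 / 14040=82.73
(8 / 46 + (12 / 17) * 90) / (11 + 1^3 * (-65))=-12454 / 10557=-1.18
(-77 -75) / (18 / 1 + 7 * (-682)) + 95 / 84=116147 / 99876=1.16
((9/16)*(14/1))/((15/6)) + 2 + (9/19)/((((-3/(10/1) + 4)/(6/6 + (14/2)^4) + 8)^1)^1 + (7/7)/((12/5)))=150014789/28814260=5.21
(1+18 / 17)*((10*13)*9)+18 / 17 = 40968 / 17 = 2409.88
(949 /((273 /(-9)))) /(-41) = 219 /287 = 0.76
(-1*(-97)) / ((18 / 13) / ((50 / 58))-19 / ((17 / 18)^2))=-9110725 / 1849842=-4.93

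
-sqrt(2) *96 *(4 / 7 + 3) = -2400 *sqrt(2) / 7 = -484.87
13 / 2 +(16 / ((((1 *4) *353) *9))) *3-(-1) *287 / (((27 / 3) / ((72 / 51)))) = 1855151 / 36006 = 51.52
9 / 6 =3 / 2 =1.50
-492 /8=-123 /2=-61.50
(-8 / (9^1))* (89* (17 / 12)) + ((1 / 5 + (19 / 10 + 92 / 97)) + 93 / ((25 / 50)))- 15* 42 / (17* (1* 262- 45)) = 1060053293 / 13802130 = 76.80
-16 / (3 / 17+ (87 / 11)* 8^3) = -2992 / 757281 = -0.00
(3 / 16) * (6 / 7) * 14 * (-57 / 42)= -171 / 56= -3.05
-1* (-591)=591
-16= -16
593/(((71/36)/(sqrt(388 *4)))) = 85392 *sqrt(97)/71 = 11845.26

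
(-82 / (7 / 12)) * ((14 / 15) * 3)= -1968 / 5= -393.60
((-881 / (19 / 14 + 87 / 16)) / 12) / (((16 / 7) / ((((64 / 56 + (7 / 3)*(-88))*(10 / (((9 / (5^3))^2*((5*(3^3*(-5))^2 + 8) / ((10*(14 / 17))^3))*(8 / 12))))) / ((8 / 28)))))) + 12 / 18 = 708627020406062854 / 11828109094281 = 59910.42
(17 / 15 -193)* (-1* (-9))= -8634 / 5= -1726.80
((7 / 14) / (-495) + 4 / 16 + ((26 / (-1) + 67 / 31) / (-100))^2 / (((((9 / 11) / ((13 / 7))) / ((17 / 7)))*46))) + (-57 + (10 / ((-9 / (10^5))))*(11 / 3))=-407464.15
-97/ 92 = -1.05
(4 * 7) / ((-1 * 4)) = -7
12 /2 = 6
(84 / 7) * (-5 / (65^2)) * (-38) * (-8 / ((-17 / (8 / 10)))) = 14592 / 71825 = 0.20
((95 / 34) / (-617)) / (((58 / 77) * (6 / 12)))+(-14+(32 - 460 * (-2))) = 570636241 / 608362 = 937.99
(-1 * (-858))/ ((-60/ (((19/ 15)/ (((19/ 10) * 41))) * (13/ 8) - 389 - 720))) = 15604589/ 984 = 15858.32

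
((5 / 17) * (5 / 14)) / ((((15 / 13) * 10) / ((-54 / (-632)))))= 117 / 150416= 0.00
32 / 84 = 8 / 21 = 0.38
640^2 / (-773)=-409600 / 773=-529.88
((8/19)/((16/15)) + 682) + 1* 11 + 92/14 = 186191/266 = 699.97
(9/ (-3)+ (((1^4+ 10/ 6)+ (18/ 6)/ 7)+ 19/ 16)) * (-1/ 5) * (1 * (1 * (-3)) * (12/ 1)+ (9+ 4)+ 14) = 2.31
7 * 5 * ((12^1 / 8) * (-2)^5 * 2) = -3360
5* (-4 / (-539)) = 20 / 539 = 0.04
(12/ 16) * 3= 9/ 4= 2.25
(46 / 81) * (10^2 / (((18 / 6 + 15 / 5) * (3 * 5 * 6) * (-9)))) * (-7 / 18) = 805 / 177147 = 0.00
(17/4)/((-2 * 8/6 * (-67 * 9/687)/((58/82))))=112897/87904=1.28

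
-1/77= -0.01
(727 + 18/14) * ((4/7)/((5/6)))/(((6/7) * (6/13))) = 132548/105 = 1262.36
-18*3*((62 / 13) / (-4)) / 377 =837 / 4901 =0.17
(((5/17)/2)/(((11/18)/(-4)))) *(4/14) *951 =-261.54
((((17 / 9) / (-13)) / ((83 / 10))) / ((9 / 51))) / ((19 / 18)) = -0.09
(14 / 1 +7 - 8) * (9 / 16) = 117 / 16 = 7.31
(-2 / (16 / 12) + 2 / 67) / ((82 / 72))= -3546 / 2747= -1.29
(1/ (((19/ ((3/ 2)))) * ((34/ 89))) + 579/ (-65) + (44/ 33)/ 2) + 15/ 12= -854627/ 125970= -6.78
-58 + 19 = -39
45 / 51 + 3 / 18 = 107 / 102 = 1.05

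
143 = 143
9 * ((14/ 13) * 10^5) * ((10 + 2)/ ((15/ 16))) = 161280000/ 13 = 12406153.85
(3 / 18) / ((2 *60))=1 / 720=0.00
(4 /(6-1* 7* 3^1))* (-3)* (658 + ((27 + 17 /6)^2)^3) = 32894144144569 /58320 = 564028534.71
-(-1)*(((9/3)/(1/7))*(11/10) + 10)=331/10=33.10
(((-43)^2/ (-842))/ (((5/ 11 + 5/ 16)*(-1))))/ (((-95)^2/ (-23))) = -3742376/ 512935875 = -0.01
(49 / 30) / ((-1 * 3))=-49 / 90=-0.54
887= 887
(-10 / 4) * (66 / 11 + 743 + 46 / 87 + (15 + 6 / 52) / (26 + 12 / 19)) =-4292696165 / 2289144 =-1875.24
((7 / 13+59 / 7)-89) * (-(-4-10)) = -14566 / 13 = -1120.46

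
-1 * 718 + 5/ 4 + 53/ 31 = -715.04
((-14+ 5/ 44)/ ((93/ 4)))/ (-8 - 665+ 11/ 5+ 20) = 3055/ 3328842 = 0.00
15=15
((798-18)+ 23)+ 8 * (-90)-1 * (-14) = 97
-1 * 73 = -73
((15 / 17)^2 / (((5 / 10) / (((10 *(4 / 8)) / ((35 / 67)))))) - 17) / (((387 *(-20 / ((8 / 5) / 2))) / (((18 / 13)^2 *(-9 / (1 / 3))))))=-4122252 / 367528525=-0.01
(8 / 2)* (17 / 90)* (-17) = -578 / 45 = -12.84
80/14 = 40/7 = 5.71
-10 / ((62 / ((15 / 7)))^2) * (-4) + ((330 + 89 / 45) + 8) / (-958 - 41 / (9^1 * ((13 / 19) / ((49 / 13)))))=-104928068009 / 352058318605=-0.30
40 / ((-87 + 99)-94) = -20 / 41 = -0.49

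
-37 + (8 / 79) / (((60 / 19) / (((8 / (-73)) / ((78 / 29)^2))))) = -4868305801 / 131574105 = -37.00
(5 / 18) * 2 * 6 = 10 / 3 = 3.33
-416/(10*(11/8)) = -1664/55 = -30.25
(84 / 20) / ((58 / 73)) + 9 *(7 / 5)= 5187 / 290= 17.89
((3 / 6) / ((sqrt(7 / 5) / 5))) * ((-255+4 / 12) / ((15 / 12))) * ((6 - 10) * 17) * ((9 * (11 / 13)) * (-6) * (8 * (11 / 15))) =-603474432 * sqrt(35) / 455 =-7846599.75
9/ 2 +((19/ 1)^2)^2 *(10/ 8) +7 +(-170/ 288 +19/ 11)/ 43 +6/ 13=144252504049/ 885456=162913.24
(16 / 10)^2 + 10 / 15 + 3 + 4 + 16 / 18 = 2501 / 225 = 11.12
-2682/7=-383.14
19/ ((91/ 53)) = 1007/ 91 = 11.07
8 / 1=8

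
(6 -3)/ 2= 3/ 2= 1.50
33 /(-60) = -11 /20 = -0.55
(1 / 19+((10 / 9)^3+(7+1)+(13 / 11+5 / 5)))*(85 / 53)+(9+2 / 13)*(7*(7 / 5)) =56856129298 / 524883645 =108.32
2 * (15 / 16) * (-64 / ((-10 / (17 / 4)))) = 51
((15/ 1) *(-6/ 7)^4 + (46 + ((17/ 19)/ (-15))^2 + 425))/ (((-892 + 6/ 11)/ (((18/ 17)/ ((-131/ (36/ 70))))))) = 18500071563072/ 8281128529223375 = 0.00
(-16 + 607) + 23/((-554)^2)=181387379/306916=591.00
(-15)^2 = 225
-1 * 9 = -9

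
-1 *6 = -6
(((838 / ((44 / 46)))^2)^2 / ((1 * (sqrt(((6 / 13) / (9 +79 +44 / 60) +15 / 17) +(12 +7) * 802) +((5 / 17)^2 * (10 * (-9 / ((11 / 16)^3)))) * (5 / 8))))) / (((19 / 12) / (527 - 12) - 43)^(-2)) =3660836812839350008463841271931200 / 3370371106442472859661 +2992030087416776449225254885713 * sqrt(10897040185603) / 1103030543926627481343600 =10040503832405.99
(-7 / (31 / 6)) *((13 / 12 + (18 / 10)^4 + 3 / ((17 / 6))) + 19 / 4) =-7760179 / 329375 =-23.56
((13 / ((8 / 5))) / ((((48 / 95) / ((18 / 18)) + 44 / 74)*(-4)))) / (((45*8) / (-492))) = 1873495 / 742272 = 2.52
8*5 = 40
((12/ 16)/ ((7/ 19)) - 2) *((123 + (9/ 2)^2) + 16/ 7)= 4075/ 784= 5.20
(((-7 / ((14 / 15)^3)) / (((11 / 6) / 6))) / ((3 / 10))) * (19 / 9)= -106875 / 539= -198.28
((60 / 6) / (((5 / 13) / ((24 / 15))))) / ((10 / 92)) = 9568 / 25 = 382.72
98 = 98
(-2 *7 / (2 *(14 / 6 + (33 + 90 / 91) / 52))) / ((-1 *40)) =24843 / 424030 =0.06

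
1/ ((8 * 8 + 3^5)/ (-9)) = -9/ 307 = -0.03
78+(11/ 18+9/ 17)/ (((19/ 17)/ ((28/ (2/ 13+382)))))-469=-166050965/ 424764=-390.93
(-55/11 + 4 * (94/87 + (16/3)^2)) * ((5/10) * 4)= 59038/261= 226.20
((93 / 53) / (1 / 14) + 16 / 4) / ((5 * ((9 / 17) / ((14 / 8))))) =90083 / 4770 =18.89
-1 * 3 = -3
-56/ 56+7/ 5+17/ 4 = 93/ 20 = 4.65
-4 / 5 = -0.80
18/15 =6/5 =1.20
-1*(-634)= 634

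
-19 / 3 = -6.33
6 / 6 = 1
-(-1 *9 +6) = 3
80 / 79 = 1.01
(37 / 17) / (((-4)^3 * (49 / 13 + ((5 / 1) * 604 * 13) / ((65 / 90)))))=-481 / 768921152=-0.00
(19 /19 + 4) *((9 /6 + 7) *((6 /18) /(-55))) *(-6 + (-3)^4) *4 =-850 /11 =-77.27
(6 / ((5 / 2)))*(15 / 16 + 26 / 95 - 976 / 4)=-1107117 / 1900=-582.69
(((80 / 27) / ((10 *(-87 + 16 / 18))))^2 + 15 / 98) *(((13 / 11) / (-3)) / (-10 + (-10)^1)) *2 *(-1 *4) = -0.02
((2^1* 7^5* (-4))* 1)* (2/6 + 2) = -941192/3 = -313730.67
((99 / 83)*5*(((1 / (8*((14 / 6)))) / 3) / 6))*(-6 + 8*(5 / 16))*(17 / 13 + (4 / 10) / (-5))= -13167 / 172640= -0.08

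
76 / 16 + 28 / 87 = 1765 / 348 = 5.07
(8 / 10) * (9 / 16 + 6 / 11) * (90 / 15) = 117 / 22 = 5.32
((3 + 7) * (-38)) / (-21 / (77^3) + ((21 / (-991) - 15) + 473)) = -2456017102 / 2960009671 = -0.83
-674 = -674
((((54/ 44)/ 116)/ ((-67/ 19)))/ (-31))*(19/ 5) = 9747/ 26502520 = 0.00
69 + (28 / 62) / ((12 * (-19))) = 243839 / 3534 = 69.00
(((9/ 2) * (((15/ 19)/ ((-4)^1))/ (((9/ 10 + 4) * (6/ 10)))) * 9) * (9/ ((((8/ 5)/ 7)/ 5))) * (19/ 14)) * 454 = -517134375/ 1568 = -329805.09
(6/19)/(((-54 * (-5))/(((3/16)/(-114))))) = -1/519840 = -0.00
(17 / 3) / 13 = 17 / 39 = 0.44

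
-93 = -93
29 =29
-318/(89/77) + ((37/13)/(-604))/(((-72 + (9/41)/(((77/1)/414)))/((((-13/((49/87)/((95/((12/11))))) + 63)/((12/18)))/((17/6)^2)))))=-19326302881469397/70239713822096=-275.15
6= 6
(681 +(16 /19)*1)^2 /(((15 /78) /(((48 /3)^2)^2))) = 57195005870080 /361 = 158434919307.70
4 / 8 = 1 / 2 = 0.50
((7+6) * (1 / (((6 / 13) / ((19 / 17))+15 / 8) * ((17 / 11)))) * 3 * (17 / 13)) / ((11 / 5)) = 9880 / 1507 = 6.56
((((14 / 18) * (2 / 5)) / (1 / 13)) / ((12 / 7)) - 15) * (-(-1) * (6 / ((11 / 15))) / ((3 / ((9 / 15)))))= -3413 / 165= -20.68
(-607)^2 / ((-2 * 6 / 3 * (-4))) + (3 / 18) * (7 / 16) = 2210701 / 96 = 23028.14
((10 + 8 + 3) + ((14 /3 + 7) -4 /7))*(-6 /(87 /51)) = -22916 /203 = -112.89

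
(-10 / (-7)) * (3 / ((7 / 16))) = 480 / 49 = 9.80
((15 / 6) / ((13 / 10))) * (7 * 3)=40.38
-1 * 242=-242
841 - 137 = 704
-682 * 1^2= -682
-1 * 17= -17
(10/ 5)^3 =8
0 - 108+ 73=-35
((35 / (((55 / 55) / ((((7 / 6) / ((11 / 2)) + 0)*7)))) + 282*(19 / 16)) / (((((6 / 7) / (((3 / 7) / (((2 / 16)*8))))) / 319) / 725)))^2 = 4610554479927030625 / 2304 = 2001108715246107.04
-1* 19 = -19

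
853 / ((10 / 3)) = 2559 / 10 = 255.90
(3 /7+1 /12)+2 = 211 /84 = 2.51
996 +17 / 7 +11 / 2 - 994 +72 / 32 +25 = 1041 / 28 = 37.18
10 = 10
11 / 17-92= -1553 / 17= -91.35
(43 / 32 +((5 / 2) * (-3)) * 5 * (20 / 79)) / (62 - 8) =-20603 / 136512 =-0.15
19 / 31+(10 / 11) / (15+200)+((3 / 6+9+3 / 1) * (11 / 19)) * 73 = 294703587 / 557194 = 528.91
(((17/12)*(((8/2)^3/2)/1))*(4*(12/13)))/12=544/39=13.95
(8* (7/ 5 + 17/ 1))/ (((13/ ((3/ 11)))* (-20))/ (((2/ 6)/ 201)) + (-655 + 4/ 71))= -52256/ 204307805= -0.00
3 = 3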